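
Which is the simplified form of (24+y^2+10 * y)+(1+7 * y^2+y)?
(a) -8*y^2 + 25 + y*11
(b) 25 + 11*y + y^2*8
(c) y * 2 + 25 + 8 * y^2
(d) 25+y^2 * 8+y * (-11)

Adding the polynomials and combining like terms:
(24 + y^2 + 10*y) + (1 + 7*y^2 + y)
= 25 + 11*y + y^2*8
b) 25 + 11*y + y^2*8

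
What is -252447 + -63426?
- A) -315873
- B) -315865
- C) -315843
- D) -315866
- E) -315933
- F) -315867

-252447 + -63426 = -315873
A) -315873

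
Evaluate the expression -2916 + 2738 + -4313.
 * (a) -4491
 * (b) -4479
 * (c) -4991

First: -2916 + 2738 = -178
Then: -178 + -4313 = -4491
a) -4491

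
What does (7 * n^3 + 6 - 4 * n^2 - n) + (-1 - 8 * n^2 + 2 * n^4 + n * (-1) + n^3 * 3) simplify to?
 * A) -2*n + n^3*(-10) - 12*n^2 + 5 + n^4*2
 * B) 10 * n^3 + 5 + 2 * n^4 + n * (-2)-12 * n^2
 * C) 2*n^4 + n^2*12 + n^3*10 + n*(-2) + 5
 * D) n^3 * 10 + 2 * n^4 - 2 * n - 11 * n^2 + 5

Adding the polynomials and combining like terms:
(7*n^3 + 6 - 4*n^2 - n) + (-1 - 8*n^2 + 2*n^4 + n*(-1) + n^3*3)
= 10 * n^3 + 5 + 2 * n^4 + n * (-2)-12 * n^2
B) 10 * n^3 + 5 + 2 * n^4 + n * (-2)-12 * n^2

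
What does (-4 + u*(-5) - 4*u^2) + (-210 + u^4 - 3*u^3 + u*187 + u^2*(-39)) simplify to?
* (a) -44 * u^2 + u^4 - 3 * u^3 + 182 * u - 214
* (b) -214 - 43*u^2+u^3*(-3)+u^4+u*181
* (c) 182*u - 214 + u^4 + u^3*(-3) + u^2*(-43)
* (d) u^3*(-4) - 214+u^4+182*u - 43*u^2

Adding the polynomials and combining like terms:
(-4 + u*(-5) - 4*u^2) + (-210 + u^4 - 3*u^3 + u*187 + u^2*(-39))
= 182*u - 214 + u^4 + u^3*(-3) + u^2*(-43)
c) 182*u - 214 + u^4 + u^3*(-3) + u^2*(-43)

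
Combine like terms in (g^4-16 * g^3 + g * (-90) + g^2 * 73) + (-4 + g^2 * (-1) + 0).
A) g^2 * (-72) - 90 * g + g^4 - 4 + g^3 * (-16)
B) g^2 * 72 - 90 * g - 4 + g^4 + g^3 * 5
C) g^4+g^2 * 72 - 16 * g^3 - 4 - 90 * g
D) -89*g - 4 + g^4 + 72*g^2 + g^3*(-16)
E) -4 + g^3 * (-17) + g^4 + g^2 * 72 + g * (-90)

Adding the polynomials and combining like terms:
(g^4 - 16*g^3 + g*(-90) + g^2*73) + (-4 + g^2*(-1) + 0)
= g^4+g^2 * 72 - 16 * g^3 - 4 - 90 * g
C) g^4+g^2 * 72 - 16 * g^3 - 4 - 90 * g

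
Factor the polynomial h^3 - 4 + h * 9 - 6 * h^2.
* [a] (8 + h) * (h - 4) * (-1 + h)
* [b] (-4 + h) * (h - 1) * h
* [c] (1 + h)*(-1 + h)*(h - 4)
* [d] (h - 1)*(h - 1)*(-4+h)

We need to factor h^3 - 4 + h * 9 - 6 * h^2.
The factored form is (h - 1)*(h - 1)*(-4+h).
d) (h - 1)*(h - 1)*(-4+h)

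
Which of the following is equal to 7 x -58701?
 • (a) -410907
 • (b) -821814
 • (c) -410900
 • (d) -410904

7 * -58701 = -410907
a) -410907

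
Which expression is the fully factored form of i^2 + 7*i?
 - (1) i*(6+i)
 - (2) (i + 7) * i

We need to factor i^2 + 7*i.
The factored form is (i + 7) * i.
2) (i + 7) * i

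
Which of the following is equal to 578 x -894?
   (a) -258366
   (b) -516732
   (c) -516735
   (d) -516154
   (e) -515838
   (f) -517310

578 * -894 = -516732
b) -516732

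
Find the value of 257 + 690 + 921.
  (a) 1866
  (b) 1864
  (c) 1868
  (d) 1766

First: 257 + 690 = 947
Then: 947 + 921 = 1868
c) 1868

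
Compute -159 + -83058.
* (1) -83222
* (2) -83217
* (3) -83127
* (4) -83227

-159 + -83058 = -83217
2) -83217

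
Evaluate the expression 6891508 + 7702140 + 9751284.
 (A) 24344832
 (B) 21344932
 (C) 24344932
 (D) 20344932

First: 6891508 + 7702140 = 14593648
Then: 14593648 + 9751284 = 24344932
C) 24344932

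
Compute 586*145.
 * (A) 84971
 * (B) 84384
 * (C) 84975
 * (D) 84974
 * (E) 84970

586 * 145 = 84970
E) 84970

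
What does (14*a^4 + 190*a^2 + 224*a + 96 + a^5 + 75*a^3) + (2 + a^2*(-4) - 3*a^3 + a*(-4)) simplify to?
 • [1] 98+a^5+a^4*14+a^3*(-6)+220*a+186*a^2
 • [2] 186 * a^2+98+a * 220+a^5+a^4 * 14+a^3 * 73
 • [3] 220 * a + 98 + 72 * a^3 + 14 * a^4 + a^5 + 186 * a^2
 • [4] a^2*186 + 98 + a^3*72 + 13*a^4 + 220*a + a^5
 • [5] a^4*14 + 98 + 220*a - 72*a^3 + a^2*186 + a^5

Adding the polynomials and combining like terms:
(14*a^4 + 190*a^2 + 224*a + 96 + a^5 + 75*a^3) + (2 + a^2*(-4) - 3*a^3 + a*(-4))
= 220 * a + 98 + 72 * a^3 + 14 * a^4 + a^5 + 186 * a^2
3) 220 * a + 98 + 72 * a^3 + 14 * a^4 + a^5 + 186 * a^2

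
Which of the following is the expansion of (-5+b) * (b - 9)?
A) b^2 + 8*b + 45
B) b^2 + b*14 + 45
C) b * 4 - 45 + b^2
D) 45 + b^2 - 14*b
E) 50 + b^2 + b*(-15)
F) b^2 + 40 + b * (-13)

Expanding (-5+b) * (b - 9):
= 45 + b^2 - 14*b
D) 45 + b^2 - 14*b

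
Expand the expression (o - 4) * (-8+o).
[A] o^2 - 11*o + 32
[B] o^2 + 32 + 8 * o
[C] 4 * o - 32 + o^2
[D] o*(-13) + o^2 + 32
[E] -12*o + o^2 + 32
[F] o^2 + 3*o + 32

Expanding (o - 4) * (-8+o):
= -12*o + o^2 + 32
E) -12*o + o^2 + 32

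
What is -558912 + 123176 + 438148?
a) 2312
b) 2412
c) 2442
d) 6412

First: -558912 + 123176 = -435736
Then: -435736 + 438148 = 2412
b) 2412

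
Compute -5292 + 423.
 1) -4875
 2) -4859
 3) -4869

-5292 + 423 = -4869
3) -4869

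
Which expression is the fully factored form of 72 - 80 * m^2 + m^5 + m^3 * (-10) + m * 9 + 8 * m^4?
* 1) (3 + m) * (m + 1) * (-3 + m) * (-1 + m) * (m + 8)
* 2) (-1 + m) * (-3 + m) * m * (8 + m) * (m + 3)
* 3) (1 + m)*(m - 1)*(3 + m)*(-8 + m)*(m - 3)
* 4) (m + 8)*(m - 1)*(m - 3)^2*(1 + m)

We need to factor 72 - 80 * m^2 + m^5 + m^3 * (-10) + m * 9 + 8 * m^4.
The factored form is (3 + m) * (m + 1) * (-3 + m) * (-1 + m) * (m + 8).
1) (3 + m) * (m + 1) * (-3 + m) * (-1 + m) * (m + 8)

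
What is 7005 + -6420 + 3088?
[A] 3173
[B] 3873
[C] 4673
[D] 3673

First: 7005 + -6420 = 585
Then: 585 + 3088 = 3673
D) 3673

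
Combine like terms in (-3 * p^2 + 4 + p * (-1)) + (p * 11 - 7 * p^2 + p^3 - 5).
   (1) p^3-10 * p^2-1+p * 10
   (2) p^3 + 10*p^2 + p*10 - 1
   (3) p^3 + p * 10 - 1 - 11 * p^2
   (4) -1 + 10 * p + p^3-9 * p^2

Adding the polynomials and combining like terms:
(-3*p^2 + 4 + p*(-1)) + (p*11 - 7*p^2 + p^3 - 5)
= p^3-10 * p^2-1+p * 10
1) p^3-10 * p^2-1+p * 10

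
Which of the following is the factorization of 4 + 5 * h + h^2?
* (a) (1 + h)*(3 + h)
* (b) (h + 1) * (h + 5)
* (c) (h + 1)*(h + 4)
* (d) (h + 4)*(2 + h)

We need to factor 4 + 5 * h + h^2.
The factored form is (h + 1)*(h + 4).
c) (h + 1)*(h + 4)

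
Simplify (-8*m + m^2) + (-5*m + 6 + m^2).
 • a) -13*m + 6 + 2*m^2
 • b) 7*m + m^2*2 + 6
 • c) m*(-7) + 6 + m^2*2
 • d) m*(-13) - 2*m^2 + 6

Adding the polynomials and combining like terms:
(-8*m + m^2) + (-5*m + 6 + m^2)
= -13*m + 6 + 2*m^2
a) -13*m + 6 + 2*m^2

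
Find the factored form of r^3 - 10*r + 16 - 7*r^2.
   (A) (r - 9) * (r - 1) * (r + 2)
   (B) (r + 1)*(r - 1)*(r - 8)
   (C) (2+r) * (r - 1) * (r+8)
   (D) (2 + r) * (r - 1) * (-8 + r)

We need to factor r^3 - 10*r + 16 - 7*r^2.
The factored form is (2 + r) * (r - 1) * (-8 + r).
D) (2 + r) * (r - 1) * (-8 + r)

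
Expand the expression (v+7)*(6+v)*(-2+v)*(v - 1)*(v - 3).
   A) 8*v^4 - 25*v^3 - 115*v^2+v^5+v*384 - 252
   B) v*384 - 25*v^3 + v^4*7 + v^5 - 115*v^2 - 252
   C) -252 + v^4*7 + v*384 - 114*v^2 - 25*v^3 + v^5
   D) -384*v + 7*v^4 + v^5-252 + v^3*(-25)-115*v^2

Expanding (v+7)*(6+v)*(-2+v)*(v - 1)*(v - 3):
= v*384 - 25*v^3 + v^4*7 + v^5 - 115*v^2 - 252
B) v*384 - 25*v^3 + v^4*7 + v^5 - 115*v^2 - 252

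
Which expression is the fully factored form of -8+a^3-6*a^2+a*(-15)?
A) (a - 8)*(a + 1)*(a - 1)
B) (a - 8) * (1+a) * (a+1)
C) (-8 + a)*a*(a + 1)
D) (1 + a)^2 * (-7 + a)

We need to factor -8+a^3-6*a^2+a*(-15).
The factored form is (a - 8) * (1+a) * (a+1).
B) (a - 8) * (1+a) * (a+1)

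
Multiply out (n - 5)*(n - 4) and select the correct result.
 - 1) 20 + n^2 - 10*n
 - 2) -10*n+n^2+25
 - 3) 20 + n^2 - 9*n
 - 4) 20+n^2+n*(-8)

Expanding (n - 5)*(n - 4):
= 20 + n^2 - 9*n
3) 20 + n^2 - 9*n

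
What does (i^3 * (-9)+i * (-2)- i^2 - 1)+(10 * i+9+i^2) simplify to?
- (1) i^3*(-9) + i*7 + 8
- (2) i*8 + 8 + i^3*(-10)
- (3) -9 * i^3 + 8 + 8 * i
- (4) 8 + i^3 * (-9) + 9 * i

Adding the polynomials and combining like terms:
(i^3*(-9) + i*(-2) - i^2 - 1) + (10*i + 9 + i^2)
= -9 * i^3 + 8 + 8 * i
3) -9 * i^3 + 8 + 8 * i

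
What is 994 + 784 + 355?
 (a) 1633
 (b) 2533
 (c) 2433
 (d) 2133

First: 994 + 784 = 1778
Then: 1778 + 355 = 2133
d) 2133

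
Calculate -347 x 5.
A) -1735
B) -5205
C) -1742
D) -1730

-347 * 5 = -1735
A) -1735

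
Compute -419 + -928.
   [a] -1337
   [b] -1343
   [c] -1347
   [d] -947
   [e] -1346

-419 + -928 = -1347
c) -1347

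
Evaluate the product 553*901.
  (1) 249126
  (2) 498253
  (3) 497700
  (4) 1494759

553 * 901 = 498253
2) 498253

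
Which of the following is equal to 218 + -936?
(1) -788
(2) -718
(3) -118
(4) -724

218 + -936 = -718
2) -718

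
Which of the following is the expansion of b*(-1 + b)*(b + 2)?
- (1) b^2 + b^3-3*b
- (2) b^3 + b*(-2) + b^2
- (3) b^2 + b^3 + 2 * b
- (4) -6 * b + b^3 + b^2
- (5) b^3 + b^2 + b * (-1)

Expanding b*(-1 + b)*(b + 2):
= b^3 + b*(-2) + b^2
2) b^3 + b*(-2) + b^2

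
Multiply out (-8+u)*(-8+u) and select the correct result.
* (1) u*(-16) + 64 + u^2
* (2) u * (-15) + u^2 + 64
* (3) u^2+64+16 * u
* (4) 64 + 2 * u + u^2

Expanding (-8+u)*(-8+u):
= u*(-16) + 64 + u^2
1) u*(-16) + 64 + u^2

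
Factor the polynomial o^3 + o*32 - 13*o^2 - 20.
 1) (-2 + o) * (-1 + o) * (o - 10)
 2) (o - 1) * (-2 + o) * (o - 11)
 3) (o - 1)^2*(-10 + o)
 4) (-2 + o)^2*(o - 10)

We need to factor o^3 + o*32 - 13*o^2 - 20.
The factored form is (-2 + o) * (-1 + o) * (o - 10).
1) (-2 + o) * (-1 + o) * (o - 10)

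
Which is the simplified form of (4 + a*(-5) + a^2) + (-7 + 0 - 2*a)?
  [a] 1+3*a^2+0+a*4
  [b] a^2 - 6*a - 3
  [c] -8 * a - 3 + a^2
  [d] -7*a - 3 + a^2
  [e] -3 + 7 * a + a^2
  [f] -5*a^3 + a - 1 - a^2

Adding the polynomials and combining like terms:
(4 + a*(-5) + a^2) + (-7 + 0 - 2*a)
= -7*a - 3 + a^2
d) -7*a - 3 + a^2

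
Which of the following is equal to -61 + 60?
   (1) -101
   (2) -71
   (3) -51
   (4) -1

-61 + 60 = -1
4) -1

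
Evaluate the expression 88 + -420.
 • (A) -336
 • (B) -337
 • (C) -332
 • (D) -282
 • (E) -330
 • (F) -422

88 + -420 = -332
C) -332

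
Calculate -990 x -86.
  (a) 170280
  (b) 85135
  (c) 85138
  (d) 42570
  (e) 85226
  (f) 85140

-990 * -86 = 85140
f) 85140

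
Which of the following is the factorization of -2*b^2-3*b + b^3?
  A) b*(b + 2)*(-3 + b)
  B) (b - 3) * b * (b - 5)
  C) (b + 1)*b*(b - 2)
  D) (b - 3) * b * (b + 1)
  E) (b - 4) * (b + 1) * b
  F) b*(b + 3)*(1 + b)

We need to factor -2*b^2-3*b + b^3.
The factored form is (b - 3) * b * (b + 1).
D) (b - 3) * b * (b + 1)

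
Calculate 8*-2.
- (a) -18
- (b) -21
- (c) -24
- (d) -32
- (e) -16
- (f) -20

8 * -2 = -16
e) -16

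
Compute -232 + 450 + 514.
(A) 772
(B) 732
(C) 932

First: -232 + 450 = 218
Then: 218 + 514 = 732
B) 732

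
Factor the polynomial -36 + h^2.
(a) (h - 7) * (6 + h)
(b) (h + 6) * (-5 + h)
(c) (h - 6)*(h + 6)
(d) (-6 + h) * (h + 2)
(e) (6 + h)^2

We need to factor -36 + h^2.
The factored form is (h - 6)*(h + 6).
c) (h - 6)*(h + 6)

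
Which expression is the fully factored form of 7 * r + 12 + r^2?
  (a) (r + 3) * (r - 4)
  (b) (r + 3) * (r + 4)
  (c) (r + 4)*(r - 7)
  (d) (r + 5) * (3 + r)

We need to factor 7 * r + 12 + r^2.
The factored form is (r + 3) * (r + 4).
b) (r + 3) * (r + 4)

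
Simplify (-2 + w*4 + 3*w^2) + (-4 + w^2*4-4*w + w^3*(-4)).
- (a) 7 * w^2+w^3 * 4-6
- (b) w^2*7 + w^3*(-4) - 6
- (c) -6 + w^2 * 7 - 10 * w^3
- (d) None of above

Adding the polynomials and combining like terms:
(-2 + w*4 + 3*w^2) + (-4 + w^2*4 - 4*w + w^3*(-4))
= w^2*7 + w^3*(-4) - 6
b) w^2*7 + w^3*(-4) - 6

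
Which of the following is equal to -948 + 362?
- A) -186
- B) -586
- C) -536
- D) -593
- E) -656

-948 + 362 = -586
B) -586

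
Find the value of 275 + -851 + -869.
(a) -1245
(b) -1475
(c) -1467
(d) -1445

First: 275 + -851 = -576
Then: -576 + -869 = -1445
d) -1445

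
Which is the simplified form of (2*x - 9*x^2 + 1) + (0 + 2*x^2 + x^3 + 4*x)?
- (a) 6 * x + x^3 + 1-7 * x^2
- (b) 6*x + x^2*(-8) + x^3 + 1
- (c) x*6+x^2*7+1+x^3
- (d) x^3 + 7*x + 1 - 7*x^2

Adding the polynomials and combining like terms:
(2*x - 9*x^2 + 1) + (0 + 2*x^2 + x^3 + 4*x)
= 6 * x + x^3 + 1-7 * x^2
a) 6 * x + x^3 + 1-7 * x^2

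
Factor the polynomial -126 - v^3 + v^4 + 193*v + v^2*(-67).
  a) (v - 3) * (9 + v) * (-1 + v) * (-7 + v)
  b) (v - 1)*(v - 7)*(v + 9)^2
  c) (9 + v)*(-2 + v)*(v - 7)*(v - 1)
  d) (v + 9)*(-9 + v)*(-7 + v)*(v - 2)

We need to factor -126 - v^3 + v^4 + 193*v + v^2*(-67).
The factored form is (9 + v)*(-2 + v)*(v - 7)*(v - 1).
c) (9 + v)*(-2 + v)*(v - 7)*(v - 1)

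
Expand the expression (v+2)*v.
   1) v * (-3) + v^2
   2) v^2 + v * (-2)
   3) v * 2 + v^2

Expanding (v+2)*v:
= v * 2 + v^2
3) v * 2 + v^2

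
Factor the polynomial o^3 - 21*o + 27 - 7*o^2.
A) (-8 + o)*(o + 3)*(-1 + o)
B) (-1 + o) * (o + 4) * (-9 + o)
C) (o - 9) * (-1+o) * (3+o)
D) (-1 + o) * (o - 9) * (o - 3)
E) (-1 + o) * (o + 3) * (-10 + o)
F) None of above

We need to factor o^3 - 21*o + 27 - 7*o^2.
The factored form is (o - 9) * (-1+o) * (3+o).
C) (o - 9) * (-1+o) * (3+o)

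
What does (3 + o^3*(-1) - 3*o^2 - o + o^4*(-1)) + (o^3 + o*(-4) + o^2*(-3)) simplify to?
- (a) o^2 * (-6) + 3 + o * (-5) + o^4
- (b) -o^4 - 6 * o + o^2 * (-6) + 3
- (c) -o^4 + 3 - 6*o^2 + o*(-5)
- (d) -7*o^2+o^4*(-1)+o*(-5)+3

Adding the polynomials and combining like terms:
(3 + o^3*(-1) - 3*o^2 - o + o^4*(-1)) + (o^3 + o*(-4) + o^2*(-3))
= -o^4 + 3 - 6*o^2 + o*(-5)
c) -o^4 + 3 - 6*o^2 + o*(-5)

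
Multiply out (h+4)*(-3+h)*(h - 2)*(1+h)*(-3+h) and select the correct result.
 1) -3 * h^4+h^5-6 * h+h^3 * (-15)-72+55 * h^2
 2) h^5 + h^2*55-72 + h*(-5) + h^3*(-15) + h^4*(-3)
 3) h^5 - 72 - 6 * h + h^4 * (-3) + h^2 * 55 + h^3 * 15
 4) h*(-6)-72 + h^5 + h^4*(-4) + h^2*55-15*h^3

Expanding (h+4)*(-3+h)*(h - 2)*(1+h)*(-3+h):
= -3 * h^4+h^5-6 * h+h^3 * (-15)-72+55 * h^2
1) -3 * h^4+h^5-6 * h+h^3 * (-15)-72+55 * h^2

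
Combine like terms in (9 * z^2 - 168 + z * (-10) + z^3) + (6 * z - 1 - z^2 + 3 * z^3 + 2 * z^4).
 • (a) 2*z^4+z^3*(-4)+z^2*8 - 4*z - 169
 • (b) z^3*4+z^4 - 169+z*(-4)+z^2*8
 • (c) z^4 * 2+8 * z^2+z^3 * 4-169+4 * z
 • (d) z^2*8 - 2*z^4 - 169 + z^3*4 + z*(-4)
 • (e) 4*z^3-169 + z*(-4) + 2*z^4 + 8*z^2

Adding the polynomials and combining like terms:
(9*z^2 - 168 + z*(-10) + z^3) + (6*z - 1 - z^2 + 3*z^3 + 2*z^4)
= 4*z^3-169 + z*(-4) + 2*z^4 + 8*z^2
e) 4*z^3-169 + z*(-4) + 2*z^4 + 8*z^2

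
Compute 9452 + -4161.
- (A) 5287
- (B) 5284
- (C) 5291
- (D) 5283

9452 + -4161 = 5291
C) 5291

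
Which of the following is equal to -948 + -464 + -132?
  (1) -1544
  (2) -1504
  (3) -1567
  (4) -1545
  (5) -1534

First: -948 + -464 = -1412
Then: -1412 + -132 = -1544
1) -1544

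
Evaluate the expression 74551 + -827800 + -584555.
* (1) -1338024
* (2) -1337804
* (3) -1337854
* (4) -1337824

First: 74551 + -827800 = -753249
Then: -753249 + -584555 = -1337804
2) -1337804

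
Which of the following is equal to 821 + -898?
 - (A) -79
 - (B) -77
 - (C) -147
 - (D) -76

821 + -898 = -77
B) -77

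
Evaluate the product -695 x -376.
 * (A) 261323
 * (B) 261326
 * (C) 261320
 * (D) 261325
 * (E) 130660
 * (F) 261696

-695 * -376 = 261320
C) 261320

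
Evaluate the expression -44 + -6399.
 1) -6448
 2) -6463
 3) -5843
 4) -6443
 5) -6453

-44 + -6399 = -6443
4) -6443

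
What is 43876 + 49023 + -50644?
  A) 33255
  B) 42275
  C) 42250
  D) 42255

First: 43876 + 49023 = 92899
Then: 92899 + -50644 = 42255
D) 42255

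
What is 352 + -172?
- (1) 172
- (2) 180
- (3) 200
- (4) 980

352 + -172 = 180
2) 180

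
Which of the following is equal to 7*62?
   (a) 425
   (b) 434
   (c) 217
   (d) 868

7 * 62 = 434
b) 434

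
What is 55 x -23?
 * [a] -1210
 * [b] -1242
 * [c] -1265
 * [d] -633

55 * -23 = -1265
c) -1265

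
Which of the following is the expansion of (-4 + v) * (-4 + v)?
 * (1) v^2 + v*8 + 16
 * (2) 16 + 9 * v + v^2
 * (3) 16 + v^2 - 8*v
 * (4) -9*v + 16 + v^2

Expanding (-4 + v) * (-4 + v):
= 16 + v^2 - 8*v
3) 16 + v^2 - 8*v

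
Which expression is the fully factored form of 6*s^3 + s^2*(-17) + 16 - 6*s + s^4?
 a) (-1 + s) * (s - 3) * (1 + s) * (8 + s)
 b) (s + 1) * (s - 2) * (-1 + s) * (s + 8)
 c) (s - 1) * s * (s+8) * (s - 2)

We need to factor 6*s^3 + s^2*(-17) + 16 - 6*s + s^4.
The factored form is (s + 1) * (s - 2) * (-1 + s) * (s + 8).
b) (s + 1) * (s - 2) * (-1 + s) * (s + 8)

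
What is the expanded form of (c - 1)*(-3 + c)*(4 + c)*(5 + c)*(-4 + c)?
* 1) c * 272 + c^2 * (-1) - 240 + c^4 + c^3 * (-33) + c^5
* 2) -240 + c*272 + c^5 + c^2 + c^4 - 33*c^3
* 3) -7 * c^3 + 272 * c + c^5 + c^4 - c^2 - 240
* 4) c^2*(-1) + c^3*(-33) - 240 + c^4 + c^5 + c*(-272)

Expanding (c - 1)*(-3 + c)*(4 + c)*(5 + c)*(-4 + c):
= c * 272 + c^2 * (-1) - 240 + c^4 + c^3 * (-33) + c^5
1) c * 272 + c^2 * (-1) - 240 + c^4 + c^3 * (-33) + c^5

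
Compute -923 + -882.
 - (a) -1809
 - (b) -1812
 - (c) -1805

-923 + -882 = -1805
c) -1805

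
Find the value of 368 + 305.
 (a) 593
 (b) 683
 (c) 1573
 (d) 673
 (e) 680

368 + 305 = 673
d) 673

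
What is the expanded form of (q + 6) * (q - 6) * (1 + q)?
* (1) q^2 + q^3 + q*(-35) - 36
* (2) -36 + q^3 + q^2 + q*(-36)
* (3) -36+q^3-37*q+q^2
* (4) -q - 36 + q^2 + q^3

Expanding (q + 6) * (q - 6) * (1 + q):
= -36 + q^3 + q^2 + q*(-36)
2) -36 + q^3 + q^2 + q*(-36)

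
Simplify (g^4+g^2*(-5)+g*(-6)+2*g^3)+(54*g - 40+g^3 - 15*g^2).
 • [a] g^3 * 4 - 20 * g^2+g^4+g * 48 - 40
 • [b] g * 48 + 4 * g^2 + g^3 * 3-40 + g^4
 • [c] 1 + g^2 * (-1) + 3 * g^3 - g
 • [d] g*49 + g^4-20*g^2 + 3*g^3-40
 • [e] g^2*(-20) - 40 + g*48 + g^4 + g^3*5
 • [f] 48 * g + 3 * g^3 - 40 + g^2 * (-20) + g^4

Adding the polynomials and combining like terms:
(g^4 + g^2*(-5) + g*(-6) + 2*g^3) + (54*g - 40 + g^3 - 15*g^2)
= 48 * g + 3 * g^3 - 40 + g^2 * (-20) + g^4
f) 48 * g + 3 * g^3 - 40 + g^2 * (-20) + g^4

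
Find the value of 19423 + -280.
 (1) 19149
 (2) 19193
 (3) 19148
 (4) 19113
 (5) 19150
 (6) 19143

19423 + -280 = 19143
6) 19143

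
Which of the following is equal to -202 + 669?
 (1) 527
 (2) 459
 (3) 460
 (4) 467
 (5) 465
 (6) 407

-202 + 669 = 467
4) 467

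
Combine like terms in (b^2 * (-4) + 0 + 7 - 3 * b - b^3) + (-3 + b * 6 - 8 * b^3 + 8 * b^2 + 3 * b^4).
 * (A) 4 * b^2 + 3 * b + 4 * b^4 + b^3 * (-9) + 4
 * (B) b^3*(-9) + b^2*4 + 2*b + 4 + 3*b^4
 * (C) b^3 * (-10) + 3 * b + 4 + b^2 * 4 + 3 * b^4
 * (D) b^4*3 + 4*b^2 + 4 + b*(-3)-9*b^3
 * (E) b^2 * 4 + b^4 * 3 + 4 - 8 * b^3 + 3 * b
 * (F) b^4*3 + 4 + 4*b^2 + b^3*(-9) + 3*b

Adding the polynomials and combining like terms:
(b^2*(-4) + 0 + 7 - 3*b - b^3) + (-3 + b*6 - 8*b^3 + 8*b^2 + 3*b^4)
= b^4*3 + 4 + 4*b^2 + b^3*(-9) + 3*b
F) b^4*3 + 4 + 4*b^2 + b^3*(-9) + 3*b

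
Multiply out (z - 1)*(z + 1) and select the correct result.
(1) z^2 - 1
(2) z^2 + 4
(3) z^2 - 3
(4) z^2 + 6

Expanding (z - 1)*(z + 1):
= z^2 - 1
1) z^2 - 1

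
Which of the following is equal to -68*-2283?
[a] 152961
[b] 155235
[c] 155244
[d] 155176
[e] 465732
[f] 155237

-68 * -2283 = 155244
c) 155244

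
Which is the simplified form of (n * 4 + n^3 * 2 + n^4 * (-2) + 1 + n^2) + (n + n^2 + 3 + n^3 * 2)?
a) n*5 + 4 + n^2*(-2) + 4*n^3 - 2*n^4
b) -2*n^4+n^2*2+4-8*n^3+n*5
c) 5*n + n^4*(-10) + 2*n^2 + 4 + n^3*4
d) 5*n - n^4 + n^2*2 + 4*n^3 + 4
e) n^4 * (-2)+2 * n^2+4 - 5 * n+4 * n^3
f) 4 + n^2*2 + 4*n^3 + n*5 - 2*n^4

Adding the polynomials and combining like terms:
(n*4 + n^3*2 + n^4*(-2) + 1 + n^2) + (n + n^2 + 3 + n^3*2)
= 4 + n^2*2 + 4*n^3 + n*5 - 2*n^4
f) 4 + n^2*2 + 4*n^3 + n*5 - 2*n^4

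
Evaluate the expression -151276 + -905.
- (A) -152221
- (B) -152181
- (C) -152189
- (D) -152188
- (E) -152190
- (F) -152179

-151276 + -905 = -152181
B) -152181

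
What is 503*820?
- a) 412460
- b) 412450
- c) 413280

503 * 820 = 412460
a) 412460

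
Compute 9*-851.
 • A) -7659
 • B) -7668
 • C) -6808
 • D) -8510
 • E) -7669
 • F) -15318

9 * -851 = -7659
A) -7659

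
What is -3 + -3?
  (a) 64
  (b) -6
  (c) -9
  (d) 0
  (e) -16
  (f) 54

-3 + -3 = -6
b) -6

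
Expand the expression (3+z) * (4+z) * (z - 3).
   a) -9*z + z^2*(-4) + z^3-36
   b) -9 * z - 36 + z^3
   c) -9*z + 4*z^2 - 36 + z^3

Expanding (3+z) * (4+z) * (z - 3):
= -9*z + 4*z^2 - 36 + z^3
c) -9*z + 4*z^2 - 36 + z^3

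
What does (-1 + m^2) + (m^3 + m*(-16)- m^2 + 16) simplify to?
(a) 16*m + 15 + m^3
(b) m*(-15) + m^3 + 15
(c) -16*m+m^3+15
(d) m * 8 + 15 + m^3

Adding the polynomials and combining like terms:
(-1 + m^2) + (m^3 + m*(-16) - m^2 + 16)
= -16*m+m^3+15
c) -16*m+m^3+15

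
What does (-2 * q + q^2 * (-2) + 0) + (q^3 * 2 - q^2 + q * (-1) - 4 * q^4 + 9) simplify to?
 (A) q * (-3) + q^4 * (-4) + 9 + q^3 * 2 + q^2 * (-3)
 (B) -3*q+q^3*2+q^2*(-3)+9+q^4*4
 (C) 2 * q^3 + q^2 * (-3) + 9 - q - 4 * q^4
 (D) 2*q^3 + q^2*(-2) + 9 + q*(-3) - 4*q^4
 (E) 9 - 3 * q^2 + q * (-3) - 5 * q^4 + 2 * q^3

Adding the polynomials and combining like terms:
(-2*q + q^2*(-2) + 0) + (q^3*2 - q^2 + q*(-1) - 4*q^4 + 9)
= q * (-3) + q^4 * (-4) + 9 + q^3 * 2 + q^2 * (-3)
A) q * (-3) + q^4 * (-4) + 9 + q^3 * 2 + q^2 * (-3)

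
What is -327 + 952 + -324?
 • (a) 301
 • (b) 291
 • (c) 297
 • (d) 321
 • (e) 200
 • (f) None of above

First: -327 + 952 = 625
Then: 625 + -324 = 301
a) 301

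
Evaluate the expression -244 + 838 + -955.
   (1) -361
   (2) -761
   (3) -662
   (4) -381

First: -244 + 838 = 594
Then: 594 + -955 = -361
1) -361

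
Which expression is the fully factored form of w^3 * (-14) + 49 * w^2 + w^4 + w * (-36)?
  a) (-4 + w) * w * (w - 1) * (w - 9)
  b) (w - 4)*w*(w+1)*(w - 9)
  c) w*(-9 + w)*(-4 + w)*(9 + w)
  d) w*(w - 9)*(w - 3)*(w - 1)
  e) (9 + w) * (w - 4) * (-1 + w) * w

We need to factor w^3 * (-14) + 49 * w^2 + w^4 + w * (-36).
The factored form is (-4 + w) * w * (w - 1) * (w - 9).
a) (-4 + w) * w * (w - 1) * (w - 9)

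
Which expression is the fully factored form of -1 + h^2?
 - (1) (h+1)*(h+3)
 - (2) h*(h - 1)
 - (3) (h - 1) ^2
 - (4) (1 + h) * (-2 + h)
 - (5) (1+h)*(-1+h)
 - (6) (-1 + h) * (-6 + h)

We need to factor -1 + h^2.
The factored form is (1+h)*(-1+h).
5) (1+h)*(-1+h)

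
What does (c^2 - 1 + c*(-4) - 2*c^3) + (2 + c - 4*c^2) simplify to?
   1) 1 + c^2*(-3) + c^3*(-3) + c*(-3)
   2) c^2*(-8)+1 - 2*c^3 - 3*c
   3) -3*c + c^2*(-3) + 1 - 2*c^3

Adding the polynomials and combining like terms:
(c^2 - 1 + c*(-4) - 2*c^3) + (2 + c - 4*c^2)
= -3*c + c^2*(-3) + 1 - 2*c^3
3) -3*c + c^2*(-3) + 1 - 2*c^3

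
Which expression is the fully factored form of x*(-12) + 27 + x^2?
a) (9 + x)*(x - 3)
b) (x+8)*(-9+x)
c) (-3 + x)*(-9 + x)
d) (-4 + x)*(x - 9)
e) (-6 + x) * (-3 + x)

We need to factor x*(-12) + 27 + x^2.
The factored form is (-3 + x)*(-9 + x).
c) (-3 + x)*(-9 + x)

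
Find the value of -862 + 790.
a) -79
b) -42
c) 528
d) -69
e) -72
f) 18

-862 + 790 = -72
e) -72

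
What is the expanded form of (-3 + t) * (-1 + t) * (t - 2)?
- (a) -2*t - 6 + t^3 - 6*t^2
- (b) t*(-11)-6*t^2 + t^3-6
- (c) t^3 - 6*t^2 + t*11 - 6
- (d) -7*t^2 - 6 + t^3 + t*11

Expanding (-3 + t) * (-1 + t) * (t - 2):
= t^3 - 6*t^2 + t*11 - 6
c) t^3 - 6*t^2 + t*11 - 6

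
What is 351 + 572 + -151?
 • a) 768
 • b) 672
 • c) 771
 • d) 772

First: 351 + 572 = 923
Then: 923 + -151 = 772
d) 772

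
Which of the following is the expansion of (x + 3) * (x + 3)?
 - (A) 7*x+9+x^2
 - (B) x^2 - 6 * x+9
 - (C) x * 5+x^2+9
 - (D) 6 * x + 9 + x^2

Expanding (x + 3) * (x + 3):
= 6 * x + 9 + x^2
D) 6 * x + 9 + x^2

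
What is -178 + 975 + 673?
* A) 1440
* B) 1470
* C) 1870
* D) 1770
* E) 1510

First: -178 + 975 = 797
Then: 797 + 673 = 1470
B) 1470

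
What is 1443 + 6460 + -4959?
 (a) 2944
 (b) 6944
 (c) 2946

First: 1443 + 6460 = 7903
Then: 7903 + -4959 = 2944
a) 2944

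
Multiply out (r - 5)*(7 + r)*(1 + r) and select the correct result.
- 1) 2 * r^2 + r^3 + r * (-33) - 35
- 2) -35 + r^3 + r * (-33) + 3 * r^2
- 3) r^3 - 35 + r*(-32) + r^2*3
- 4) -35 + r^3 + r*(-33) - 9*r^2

Expanding (r - 5)*(7 + r)*(1 + r):
= -35 + r^3 + r * (-33) + 3 * r^2
2) -35 + r^3 + r * (-33) + 3 * r^2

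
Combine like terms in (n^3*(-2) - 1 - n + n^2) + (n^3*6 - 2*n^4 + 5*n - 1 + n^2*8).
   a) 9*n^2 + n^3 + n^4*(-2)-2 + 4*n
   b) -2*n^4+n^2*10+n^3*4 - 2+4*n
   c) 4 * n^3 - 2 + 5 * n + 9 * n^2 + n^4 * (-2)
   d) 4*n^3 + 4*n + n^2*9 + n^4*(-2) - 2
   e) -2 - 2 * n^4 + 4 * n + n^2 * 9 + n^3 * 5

Adding the polynomials and combining like terms:
(n^3*(-2) - 1 - n + n^2) + (n^3*6 - 2*n^4 + 5*n - 1 + n^2*8)
= 4*n^3 + 4*n + n^2*9 + n^4*(-2) - 2
d) 4*n^3 + 4*n + n^2*9 + n^4*(-2) - 2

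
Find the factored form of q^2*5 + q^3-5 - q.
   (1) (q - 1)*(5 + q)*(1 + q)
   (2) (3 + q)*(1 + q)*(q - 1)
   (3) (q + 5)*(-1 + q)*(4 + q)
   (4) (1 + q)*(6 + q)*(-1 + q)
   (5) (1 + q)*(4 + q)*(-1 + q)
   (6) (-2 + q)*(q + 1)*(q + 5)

We need to factor q^2*5 + q^3-5 - q.
The factored form is (q - 1)*(5 + q)*(1 + q).
1) (q - 1)*(5 + q)*(1 + q)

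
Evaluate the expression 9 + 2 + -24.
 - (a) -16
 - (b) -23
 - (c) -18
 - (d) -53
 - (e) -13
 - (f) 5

First: 9 + 2 = 11
Then: 11 + -24 = -13
e) -13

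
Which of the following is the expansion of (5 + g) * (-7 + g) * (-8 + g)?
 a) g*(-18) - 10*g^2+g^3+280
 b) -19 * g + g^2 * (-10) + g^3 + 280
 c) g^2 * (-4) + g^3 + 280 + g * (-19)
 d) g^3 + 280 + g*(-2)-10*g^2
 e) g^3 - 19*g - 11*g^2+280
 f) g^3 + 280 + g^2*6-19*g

Expanding (5 + g) * (-7 + g) * (-8 + g):
= -19 * g + g^2 * (-10) + g^3 + 280
b) -19 * g + g^2 * (-10) + g^3 + 280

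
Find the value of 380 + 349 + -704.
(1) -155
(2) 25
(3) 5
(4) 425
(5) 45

First: 380 + 349 = 729
Then: 729 + -704 = 25
2) 25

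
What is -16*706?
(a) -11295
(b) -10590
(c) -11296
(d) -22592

-16 * 706 = -11296
c) -11296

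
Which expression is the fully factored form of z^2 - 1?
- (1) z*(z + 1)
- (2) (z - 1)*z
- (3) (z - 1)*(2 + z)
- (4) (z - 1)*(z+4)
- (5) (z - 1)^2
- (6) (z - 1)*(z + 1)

We need to factor z^2 - 1.
The factored form is (z - 1)*(z + 1).
6) (z - 1)*(z + 1)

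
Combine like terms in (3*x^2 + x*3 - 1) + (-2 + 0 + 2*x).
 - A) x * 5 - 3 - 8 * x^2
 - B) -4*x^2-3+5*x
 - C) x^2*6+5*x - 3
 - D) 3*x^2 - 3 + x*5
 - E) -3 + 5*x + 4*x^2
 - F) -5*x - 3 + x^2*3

Adding the polynomials and combining like terms:
(3*x^2 + x*3 - 1) + (-2 + 0 + 2*x)
= 3*x^2 - 3 + x*5
D) 3*x^2 - 3 + x*5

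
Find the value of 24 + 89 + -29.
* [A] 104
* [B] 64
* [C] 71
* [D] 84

First: 24 + 89 = 113
Then: 113 + -29 = 84
D) 84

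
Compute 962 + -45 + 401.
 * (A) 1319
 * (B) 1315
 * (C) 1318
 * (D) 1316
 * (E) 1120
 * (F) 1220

First: 962 + -45 = 917
Then: 917 + 401 = 1318
C) 1318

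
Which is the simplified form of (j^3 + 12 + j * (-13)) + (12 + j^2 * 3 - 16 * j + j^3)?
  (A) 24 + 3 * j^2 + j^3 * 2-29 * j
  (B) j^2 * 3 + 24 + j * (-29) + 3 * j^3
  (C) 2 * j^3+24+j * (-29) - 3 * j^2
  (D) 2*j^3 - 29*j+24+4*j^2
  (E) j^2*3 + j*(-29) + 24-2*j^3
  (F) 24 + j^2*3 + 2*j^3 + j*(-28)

Adding the polynomials and combining like terms:
(j^3 + 12 + j*(-13)) + (12 + j^2*3 - 16*j + j^3)
= 24 + 3 * j^2 + j^3 * 2-29 * j
A) 24 + 3 * j^2 + j^3 * 2-29 * j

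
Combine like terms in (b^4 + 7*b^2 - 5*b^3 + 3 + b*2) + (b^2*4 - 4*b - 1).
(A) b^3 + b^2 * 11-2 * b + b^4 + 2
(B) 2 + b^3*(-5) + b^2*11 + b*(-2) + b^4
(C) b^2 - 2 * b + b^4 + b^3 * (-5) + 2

Adding the polynomials and combining like terms:
(b^4 + 7*b^2 - 5*b^3 + 3 + b*2) + (b^2*4 - 4*b - 1)
= 2 + b^3*(-5) + b^2*11 + b*(-2) + b^4
B) 2 + b^3*(-5) + b^2*11 + b*(-2) + b^4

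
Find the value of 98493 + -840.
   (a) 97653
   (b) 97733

98493 + -840 = 97653
a) 97653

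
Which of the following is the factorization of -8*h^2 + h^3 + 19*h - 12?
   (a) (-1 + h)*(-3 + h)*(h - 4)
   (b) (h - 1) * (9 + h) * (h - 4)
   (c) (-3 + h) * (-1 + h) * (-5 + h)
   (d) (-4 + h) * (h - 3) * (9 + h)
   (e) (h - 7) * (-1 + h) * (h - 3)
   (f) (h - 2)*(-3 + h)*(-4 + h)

We need to factor -8*h^2 + h^3 + 19*h - 12.
The factored form is (-1 + h)*(-3 + h)*(h - 4).
a) (-1 + h)*(-3 + h)*(h - 4)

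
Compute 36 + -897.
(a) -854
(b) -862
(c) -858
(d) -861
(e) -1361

36 + -897 = -861
d) -861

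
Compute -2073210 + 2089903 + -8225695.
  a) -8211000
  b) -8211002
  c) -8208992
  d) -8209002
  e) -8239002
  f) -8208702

First: -2073210 + 2089903 = 16693
Then: 16693 + -8225695 = -8209002
d) -8209002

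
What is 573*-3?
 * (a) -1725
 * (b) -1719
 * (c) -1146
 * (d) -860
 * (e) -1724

573 * -3 = -1719
b) -1719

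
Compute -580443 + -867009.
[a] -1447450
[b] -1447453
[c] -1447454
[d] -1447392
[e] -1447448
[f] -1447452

-580443 + -867009 = -1447452
f) -1447452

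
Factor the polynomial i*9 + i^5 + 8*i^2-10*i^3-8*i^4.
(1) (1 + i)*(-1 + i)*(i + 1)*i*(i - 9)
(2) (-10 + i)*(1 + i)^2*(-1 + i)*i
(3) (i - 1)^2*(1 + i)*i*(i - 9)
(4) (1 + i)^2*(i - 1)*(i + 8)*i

We need to factor i*9 + i^5 + 8*i^2-10*i^3-8*i^4.
The factored form is (1 + i)*(-1 + i)*(i + 1)*i*(i - 9).
1) (1 + i)*(-1 + i)*(i + 1)*i*(i - 9)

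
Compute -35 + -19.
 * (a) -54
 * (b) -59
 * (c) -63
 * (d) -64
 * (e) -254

-35 + -19 = -54
a) -54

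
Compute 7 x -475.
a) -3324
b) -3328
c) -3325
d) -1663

7 * -475 = -3325
c) -3325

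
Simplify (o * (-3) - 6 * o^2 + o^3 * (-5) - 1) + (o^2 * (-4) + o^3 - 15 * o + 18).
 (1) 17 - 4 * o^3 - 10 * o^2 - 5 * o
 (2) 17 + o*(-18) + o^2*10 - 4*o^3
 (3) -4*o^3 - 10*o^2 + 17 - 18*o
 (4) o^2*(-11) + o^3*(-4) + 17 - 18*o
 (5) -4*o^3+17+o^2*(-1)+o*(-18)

Adding the polynomials and combining like terms:
(o*(-3) - 6*o^2 + o^3*(-5) - 1) + (o^2*(-4) + o^3 - 15*o + 18)
= -4*o^3 - 10*o^2 + 17 - 18*o
3) -4*o^3 - 10*o^2 + 17 - 18*o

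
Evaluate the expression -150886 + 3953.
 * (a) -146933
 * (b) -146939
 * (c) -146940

-150886 + 3953 = -146933
a) -146933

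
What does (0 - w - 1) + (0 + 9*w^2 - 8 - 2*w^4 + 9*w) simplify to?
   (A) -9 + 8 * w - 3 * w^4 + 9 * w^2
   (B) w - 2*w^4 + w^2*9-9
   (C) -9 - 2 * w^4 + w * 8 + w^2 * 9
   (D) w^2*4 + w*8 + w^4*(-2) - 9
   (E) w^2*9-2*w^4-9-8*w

Adding the polynomials and combining like terms:
(0 - w - 1) + (0 + 9*w^2 - 8 - 2*w^4 + 9*w)
= -9 - 2 * w^4 + w * 8 + w^2 * 9
C) -9 - 2 * w^4 + w * 8 + w^2 * 9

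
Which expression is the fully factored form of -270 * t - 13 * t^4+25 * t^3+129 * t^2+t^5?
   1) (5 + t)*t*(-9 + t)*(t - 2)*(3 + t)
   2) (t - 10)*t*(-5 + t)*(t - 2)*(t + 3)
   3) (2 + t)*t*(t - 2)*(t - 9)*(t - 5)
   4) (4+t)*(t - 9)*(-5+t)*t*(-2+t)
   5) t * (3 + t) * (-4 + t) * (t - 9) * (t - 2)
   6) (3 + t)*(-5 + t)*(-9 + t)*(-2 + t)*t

We need to factor -270 * t - 13 * t^4+25 * t^3+129 * t^2+t^5.
The factored form is (3 + t)*(-5 + t)*(-9 + t)*(-2 + t)*t.
6) (3 + t)*(-5 + t)*(-9 + t)*(-2 + t)*t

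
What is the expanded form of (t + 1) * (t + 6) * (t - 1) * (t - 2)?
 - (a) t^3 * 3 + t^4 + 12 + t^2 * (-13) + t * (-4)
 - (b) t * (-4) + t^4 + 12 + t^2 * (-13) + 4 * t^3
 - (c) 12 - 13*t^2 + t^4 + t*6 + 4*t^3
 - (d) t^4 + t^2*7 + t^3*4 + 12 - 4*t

Expanding (t + 1) * (t + 6) * (t - 1) * (t - 2):
= t * (-4) + t^4 + 12 + t^2 * (-13) + 4 * t^3
b) t * (-4) + t^4 + 12 + t^2 * (-13) + 4 * t^3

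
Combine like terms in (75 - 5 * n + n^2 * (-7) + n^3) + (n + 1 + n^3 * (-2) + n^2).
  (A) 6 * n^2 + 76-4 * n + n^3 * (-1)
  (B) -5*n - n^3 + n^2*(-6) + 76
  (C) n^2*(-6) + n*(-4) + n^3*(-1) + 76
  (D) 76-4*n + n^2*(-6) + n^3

Adding the polynomials and combining like terms:
(75 - 5*n + n^2*(-7) + n^3) + (n + 1 + n^3*(-2) + n^2)
= n^2*(-6) + n*(-4) + n^3*(-1) + 76
C) n^2*(-6) + n*(-4) + n^3*(-1) + 76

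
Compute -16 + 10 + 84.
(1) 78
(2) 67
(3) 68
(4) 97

First: -16 + 10 = -6
Then: -6 + 84 = 78
1) 78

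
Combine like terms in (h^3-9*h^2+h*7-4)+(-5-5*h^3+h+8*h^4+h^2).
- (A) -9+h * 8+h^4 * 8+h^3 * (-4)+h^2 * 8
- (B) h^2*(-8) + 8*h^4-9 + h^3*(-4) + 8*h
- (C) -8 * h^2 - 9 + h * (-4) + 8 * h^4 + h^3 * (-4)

Adding the polynomials and combining like terms:
(h^3 - 9*h^2 + h*7 - 4) + (-5 - 5*h^3 + h + 8*h^4 + h^2)
= h^2*(-8) + 8*h^4-9 + h^3*(-4) + 8*h
B) h^2*(-8) + 8*h^4-9 + h^3*(-4) + 8*h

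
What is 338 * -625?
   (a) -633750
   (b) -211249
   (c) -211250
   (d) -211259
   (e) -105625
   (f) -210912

338 * -625 = -211250
c) -211250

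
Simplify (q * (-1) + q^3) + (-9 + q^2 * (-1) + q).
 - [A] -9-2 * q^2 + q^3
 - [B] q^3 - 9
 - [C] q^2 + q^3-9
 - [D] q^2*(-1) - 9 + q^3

Adding the polynomials and combining like terms:
(q*(-1) + q^3) + (-9 + q^2*(-1) + q)
= q^2*(-1) - 9 + q^3
D) q^2*(-1) - 9 + q^3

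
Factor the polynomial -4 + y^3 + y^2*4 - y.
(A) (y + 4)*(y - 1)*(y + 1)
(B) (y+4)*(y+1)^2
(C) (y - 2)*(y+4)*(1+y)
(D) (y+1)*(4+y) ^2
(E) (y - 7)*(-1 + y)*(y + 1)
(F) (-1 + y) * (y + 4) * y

We need to factor -4 + y^3 + y^2*4 - y.
The factored form is (y + 4)*(y - 1)*(y + 1).
A) (y + 4)*(y - 1)*(y + 1)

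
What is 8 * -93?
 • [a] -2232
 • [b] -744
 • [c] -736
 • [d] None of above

8 * -93 = -744
b) -744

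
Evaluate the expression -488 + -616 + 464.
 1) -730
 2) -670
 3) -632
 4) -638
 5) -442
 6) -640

First: -488 + -616 = -1104
Then: -1104 + 464 = -640
6) -640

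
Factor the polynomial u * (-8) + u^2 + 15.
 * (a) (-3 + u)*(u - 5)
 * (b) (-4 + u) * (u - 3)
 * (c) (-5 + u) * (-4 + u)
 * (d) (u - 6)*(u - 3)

We need to factor u * (-8) + u^2 + 15.
The factored form is (-3 + u)*(u - 5).
a) (-3 + u)*(u - 5)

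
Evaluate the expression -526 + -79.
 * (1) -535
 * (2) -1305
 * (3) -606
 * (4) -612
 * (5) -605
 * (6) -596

-526 + -79 = -605
5) -605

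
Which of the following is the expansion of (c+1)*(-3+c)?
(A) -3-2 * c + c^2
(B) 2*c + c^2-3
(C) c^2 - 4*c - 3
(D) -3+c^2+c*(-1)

Expanding (c+1)*(-3+c):
= -3-2 * c + c^2
A) -3-2 * c + c^2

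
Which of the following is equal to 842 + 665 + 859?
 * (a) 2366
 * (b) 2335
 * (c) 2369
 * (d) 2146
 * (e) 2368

First: 842 + 665 = 1507
Then: 1507 + 859 = 2366
a) 2366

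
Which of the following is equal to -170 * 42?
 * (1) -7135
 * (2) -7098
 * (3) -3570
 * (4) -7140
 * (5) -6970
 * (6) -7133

-170 * 42 = -7140
4) -7140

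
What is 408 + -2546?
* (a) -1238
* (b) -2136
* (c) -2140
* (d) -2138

408 + -2546 = -2138
d) -2138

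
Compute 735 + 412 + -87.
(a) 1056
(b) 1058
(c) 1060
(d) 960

First: 735 + 412 = 1147
Then: 1147 + -87 = 1060
c) 1060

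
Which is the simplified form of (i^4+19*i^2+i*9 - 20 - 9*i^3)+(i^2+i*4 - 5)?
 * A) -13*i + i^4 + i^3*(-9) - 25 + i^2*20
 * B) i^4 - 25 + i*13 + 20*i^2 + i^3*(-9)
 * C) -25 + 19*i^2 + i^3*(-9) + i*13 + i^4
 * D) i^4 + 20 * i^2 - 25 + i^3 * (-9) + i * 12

Adding the polynomials and combining like terms:
(i^4 + 19*i^2 + i*9 - 20 - 9*i^3) + (i^2 + i*4 - 5)
= i^4 - 25 + i*13 + 20*i^2 + i^3*(-9)
B) i^4 - 25 + i*13 + 20*i^2 + i^3*(-9)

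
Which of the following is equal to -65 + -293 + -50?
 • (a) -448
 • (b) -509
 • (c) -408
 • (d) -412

First: -65 + -293 = -358
Then: -358 + -50 = -408
c) -408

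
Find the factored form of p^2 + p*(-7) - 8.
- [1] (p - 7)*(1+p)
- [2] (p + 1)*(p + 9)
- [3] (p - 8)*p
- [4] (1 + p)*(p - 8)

We need to factor p^2 + p*(-7) - 8.
The factored form is (1 + p)*(p - 8).
4) (1 + p)*(p - 8)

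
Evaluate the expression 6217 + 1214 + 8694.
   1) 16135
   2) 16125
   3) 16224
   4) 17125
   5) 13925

First: 6217 + 1214 = 7431
Then: 7431 + 8694 = 16125
2) 16125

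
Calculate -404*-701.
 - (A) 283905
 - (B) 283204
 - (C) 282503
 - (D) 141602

-404 * -701 = 283204
B) 283204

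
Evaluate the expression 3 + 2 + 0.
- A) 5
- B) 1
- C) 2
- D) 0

First: 3 + 2 = 5
Then: 5 + 0 = 5
A) 5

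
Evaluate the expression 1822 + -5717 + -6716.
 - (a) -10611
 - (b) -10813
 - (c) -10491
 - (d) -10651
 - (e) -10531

First: 1822 + -5717 = -3895
Then: -3895 + -6716 = -10611
a) -10611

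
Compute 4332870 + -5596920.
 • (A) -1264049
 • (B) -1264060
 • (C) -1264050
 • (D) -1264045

4332870 + -5596920 = -1264050
C) -1264050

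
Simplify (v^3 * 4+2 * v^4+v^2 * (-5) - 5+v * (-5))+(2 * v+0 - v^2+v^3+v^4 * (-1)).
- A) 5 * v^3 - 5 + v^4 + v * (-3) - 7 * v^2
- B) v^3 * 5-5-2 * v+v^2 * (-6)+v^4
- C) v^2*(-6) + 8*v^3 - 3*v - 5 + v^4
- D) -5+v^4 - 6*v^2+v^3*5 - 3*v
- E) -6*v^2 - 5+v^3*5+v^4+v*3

Adding the polynomials and combining like terms:
(v^3*4 + 2*v^4 + v^2*(-5) - 5 + v*(-5)) + (2*v + 0 - v^2 + v^3 + v^4*(-1))
= -5+v^4 - 6*v^2+v^3*5 - 3*v
D) -5+v^4 - 6*v^2+v^3*5 - 3*v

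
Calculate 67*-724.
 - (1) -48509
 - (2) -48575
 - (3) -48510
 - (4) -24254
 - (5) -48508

67 * -724 = -48508
5) -48508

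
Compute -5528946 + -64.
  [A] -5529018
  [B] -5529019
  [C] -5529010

-5528946 + -64 = -5529010
C) -5529010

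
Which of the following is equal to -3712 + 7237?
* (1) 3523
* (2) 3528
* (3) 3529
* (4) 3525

-3712 + 7237 = 3525
4) 3525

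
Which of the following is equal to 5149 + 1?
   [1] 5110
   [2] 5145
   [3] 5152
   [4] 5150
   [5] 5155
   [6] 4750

5149 + 1 = 5150
4) 5150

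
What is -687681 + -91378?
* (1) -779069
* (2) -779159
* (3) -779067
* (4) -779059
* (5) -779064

-687681 + -91378 = -779059
4) -779059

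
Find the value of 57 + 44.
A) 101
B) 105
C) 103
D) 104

57 + 44 = 101
A) 101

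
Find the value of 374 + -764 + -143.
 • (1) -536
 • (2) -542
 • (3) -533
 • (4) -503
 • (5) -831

First: 374 + -764 = -390
Then: -390 + -143 = -533
3) -533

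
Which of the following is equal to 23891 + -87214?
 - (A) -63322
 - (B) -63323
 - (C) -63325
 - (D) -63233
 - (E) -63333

23891 + -87214 = -63323
B) -63323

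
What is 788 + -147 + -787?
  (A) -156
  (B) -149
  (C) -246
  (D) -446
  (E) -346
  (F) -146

First: 788 + -147 = 641
Then: 641 + -787 = -146
F) -146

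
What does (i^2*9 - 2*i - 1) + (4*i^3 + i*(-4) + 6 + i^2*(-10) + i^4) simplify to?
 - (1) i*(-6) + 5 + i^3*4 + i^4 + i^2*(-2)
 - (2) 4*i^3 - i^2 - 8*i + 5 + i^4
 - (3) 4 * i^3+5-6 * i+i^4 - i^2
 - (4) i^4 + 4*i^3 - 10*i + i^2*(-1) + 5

Adding the polynomials and combining like terms:
(i^2*9 - 2*i - 1) + (4*i^3 + i*(-4) + 6 + i^2*(-10) + i^4)
= 4 * i^3+5-6 * i+i^4 - i^2
3) 4 * i^3+5-6 * i+i^4 - i^2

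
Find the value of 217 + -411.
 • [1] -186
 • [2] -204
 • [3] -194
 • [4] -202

217 + -411 = -194
3) -194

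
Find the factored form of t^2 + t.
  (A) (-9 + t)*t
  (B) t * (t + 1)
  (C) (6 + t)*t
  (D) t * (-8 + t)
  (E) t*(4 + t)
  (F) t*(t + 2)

We need to factor t^2 + t.
The factored form is t * (t + 1).
B) t * (t + 1)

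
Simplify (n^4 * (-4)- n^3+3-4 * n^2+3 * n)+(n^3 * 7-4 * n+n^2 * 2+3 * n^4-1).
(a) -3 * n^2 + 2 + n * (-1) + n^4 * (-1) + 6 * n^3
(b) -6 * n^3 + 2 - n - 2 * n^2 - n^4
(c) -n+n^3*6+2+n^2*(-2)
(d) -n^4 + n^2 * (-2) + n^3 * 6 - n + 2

Adding the polynomials and combining like terms:
(n^4*(-4) - n^3 + 3 - 4*n^2 + 3*n) + (n^3*7 - 4*n + n^2*2 + 3*n^4 - 1)
= -n^4 + n^2 * (-2) + n^3 * 6 - n + 2
d) -n^4 + n^2 * (-2) + n^3 * 6 - n + 2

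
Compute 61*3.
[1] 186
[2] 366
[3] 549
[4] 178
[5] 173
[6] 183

61 * 3 = 183
6) 183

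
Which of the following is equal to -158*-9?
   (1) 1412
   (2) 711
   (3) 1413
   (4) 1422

-158 * -9 = 1422
4) 1422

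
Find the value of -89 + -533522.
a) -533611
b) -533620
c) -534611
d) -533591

-89 + -533522 = -533611
a) -533611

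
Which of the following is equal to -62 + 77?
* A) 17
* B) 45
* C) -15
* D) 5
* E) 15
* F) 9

-62 + 77 = 15
E) 15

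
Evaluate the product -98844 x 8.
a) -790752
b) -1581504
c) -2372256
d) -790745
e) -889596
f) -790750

-98844 * 8 = -790752
a) -790752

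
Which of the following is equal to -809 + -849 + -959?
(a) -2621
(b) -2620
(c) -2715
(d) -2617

First: -809 + -849 = -1658
Then: -1658 + -959 = -2617
d) -2617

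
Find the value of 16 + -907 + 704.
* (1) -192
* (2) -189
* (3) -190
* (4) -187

First: 16 + -907 = -891
Then: -891 + 704 = -187
4) -187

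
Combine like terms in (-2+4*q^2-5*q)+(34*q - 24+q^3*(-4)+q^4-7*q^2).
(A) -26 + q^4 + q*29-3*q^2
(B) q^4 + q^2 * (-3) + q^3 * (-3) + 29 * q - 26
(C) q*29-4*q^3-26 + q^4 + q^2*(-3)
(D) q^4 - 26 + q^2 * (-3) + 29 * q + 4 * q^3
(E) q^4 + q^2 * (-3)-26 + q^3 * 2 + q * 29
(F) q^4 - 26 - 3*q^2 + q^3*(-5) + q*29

Adding the polynomials and combining like terms:
(-2 + 4*q^2 - 5*q) + (34*q - 24 + q^3*(-4) + q^4 - 7*q^2)
= q*29-4*q^3-26 + q^4 + q^2*(-3)
C) q*29-4*q^3-26 + q^4 + q^2*(-3)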